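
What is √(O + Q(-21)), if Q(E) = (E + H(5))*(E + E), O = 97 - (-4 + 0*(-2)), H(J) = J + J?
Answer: √563 ≈ 23.728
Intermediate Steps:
H(J) = 2*J
O = 101 (O = 97 - (-4 + 0) = 97 - 1*(-4) = 97 + 4 = 101)
Q(E) = 2*E*(10 + E) (Q(E) = (E + 2*5)*(E + E) = (E + 10)*(2*E) = (10 + E)*(2*E) = 2*E*(10 + E))
√(O + Q(-21)) = √(101 + 2*(-21)*(10 - 21)) = √(101 + 2*(-21)*(-11)) = √(101 + 462) = √563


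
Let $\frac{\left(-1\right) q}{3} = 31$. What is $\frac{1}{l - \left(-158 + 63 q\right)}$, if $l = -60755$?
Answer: $- \frac{1}{54738} \approx -1.8269 \cdot 10^{-5}$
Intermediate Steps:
$q = -93$ ($q = \left(-3\right) 31 = -93$)
$\frac{1}{l - \left(-158 + 63 q\right)} = \frac{1}{-60755 + \left(\left(-63\right) \left(-93\right) + 158\right)} = \frac{1}{-60755 + \left(5859 + 158\right)} = \frac{1}{-60755 + 6017} = \frac{1}{-54738} = - \frac{1}{54738}$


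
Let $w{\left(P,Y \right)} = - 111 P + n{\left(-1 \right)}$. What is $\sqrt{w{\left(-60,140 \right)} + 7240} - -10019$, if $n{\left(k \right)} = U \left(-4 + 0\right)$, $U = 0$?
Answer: $10019 + 10 \sqrt{139} \approx 10137.0$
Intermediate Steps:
$n{\left(k \right)} = 0$ ($n{\left(k \right)} = 0 \left(-4 + 0\right) = 0 \left(-4\right) = 0$)
$w{\left(P,Y \right)} = - 111 P$ ($w{\left(P,Y \right)} = - 111 P + 0 = - 111 P$)
$\sqrt{w{\left(-60,140 \right)} + 7240} - -10019 = \sqrt{\left(-111\right) \left(-60\right) + 7240} - -10019 = \sqrt{6660 + 7240} + 10019 = \sqrt{13900} + 10019 = 10 \sqrt{139} + 10019 = 10019 + 10 \sqrt{139}$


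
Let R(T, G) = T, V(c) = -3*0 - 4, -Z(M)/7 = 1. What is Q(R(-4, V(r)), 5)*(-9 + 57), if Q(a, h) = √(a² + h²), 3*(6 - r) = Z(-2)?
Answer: 48*√41 ≈ 307.35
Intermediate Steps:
Z(M) = -7 (Z(M) = -7*1 = -7)
r = 25/3 (r = 6 - ⅓*(-7) = 6 + 7/3 = 25/3 ≈ 8.3333)
V(c) = -4 (V(c) = 0 - 4 = -4)
Q(R(-4, V(r)), 5)*(-9 + 57) = √((-4)² + 5²)*(-9 + 57) = √(16 + 25)*48 = √41*48 = 48*√41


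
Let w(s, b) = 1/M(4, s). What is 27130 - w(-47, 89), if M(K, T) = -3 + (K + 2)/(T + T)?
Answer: 3906767/144 ≈ 27130.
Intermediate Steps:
M(K, T) = -3 + (2 + K)/(2*T) (M(K, T) = -3 + (2 + K)/((2*T)) = -3 + (2 + K)*(1/(2*T)) = -3 + (2 + K)/(2*T))
w(s, b) = 2*s/(6 - 6*s) (w(s, b) = 1/((2 + 4 - 6*s)/(2*s)) = 1/((6 - 6*s)/(2*s)) = 2*s/(6 - 6*s))
27130 - w(-47, 89) = 27130 - (-47)/(3*(1 - 1*(-47))) = 27130 - (-47)/(3*(1 + 47)) = 27130 - (-47)/(3*48) = 27130 - 1*(-47/144) = 27130 + 47/144 = 3906767/144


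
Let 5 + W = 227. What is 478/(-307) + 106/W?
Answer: -36787/34077 ≈ -1.0795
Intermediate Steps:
W = 222 (W = -5 + 227 = 222)
478/(-307) + 106/W = 478/(-307) + 106/222 = 478*(-1/307) + 106*(1/222) = -478/307 + 53/111 = -36787/34077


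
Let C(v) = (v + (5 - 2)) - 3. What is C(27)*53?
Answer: 1431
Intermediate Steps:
C(v) = v (C(v) = (v + 3) - 3 = (3 + v) - 3 = v)
C(27)*53 = 27*53 = 1431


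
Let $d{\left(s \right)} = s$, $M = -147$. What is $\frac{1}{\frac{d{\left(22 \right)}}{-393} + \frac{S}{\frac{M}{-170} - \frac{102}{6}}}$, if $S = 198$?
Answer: $- \frac{1077999}{13288726} \approx -0.081121$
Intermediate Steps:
$\frac{1}{\frac{d{\left(22 \right)}}{-393} + \frac{S}{\frac{M}{-170} - \frac{102}{6}}} = \frac{1}{\frac{22}{-393} + \frac{198}{- \frac{147}{-170} - \frac{102}{6}}} = \frac{1}{22 \left(- \frac{1}{393}\right) + \frac{198}{\left(-147\right) \left(- \frac{1}{170}\right) - 17}} = \frac{1}{- \frac{22}{393} + \frac{198}{\frac{147}{170} - 17}} = \frac{1}{- \frac{22}{393} + \frac{198}{- \frac{2743}{170}}} = \frac{1}{- \frac{22}{393} + 198 \left(- \frac{170}{2743}\right)} = \frac{1}{- \frac{22}{393} - \frac{33660}{2743}} = \frac{1}{- \frac{13288726}{1077999}} = - \frac{1077999}{13288726}$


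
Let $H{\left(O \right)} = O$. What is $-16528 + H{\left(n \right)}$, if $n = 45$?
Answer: $-16483$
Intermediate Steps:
$-16528 + H{\left(n \right)} = -16528 + 45 = -16483$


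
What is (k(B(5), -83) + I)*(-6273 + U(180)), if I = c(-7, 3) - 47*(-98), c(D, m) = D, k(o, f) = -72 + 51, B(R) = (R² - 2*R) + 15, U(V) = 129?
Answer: -28127232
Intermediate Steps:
B(R) = 15 + R² - 2*R
k(o, f) = -21
I = 4599 (I = -7 - 47*(-98) = -7 + 4606 = 4599)
(k(B(5), -83) + I)*(-6273 + U(180)) = (-21 + 4599)*(-6273 + 129) = 4578*(-6144) = -28127232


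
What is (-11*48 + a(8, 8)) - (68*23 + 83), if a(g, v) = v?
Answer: -2167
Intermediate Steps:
(-11*48 + a(8, 8)) - (68*23 + 83) = (-11*48 + 8) - (68*23 + 83) = (-528 + 8) - (1564 + 83) = -520 - 1*1647 = -520 - 1647 = -2167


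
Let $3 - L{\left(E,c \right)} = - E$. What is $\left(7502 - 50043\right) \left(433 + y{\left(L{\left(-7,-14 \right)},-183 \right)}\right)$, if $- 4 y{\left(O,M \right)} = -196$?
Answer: $-20504762$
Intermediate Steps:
$L{\left(E,c \right)} = 3 + E$ ($L{\left(E,c \right)} = 3 - - E = 3 + E$)
$y{\left(O,M \right)} = 49$ ($y{\left(O,M \right)} = \left(- \frac{1}{4}\right) \left(-196\right) = 49$)
$\left(7502 - 50043\right) \left(433 + y{\left(L{\left(-7,-14 \right)},-183 \right)}\right) = \left(7502 - 50043\right) \left(433 + 49\right) = \left(-42541\right) 482 = -20504762$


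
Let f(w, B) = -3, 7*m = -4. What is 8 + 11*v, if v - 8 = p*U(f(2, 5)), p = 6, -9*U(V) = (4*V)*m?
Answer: 320/7 ≈ 45.714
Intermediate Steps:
m = -4/7 (m = (⅐)*(-4) = -4/7 ≈ -0.57143)
U(V) = 16*V/63 (U(V) = -4*V*(-4)/(9*7) = -(-16)*V/63 = 16*V/63)
v = 24/7 (v = 8 + 6*((16/63)*(-3)) = 8 + 6*(-16/21) = 8 - 32/7 = 24/7 ≈ 3.4286)
8 + 11*v = 8 + 11*(24/7) = 8 + 264/7 = 320/7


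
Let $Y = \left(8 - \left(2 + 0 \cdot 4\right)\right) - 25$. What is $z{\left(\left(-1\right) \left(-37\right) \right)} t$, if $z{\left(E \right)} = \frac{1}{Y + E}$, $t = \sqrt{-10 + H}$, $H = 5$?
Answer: $\frac{i \sqrt{5}}{18} \approx 0.12423 i$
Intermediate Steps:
$Y = -19$ ($Y = \left(8 - \left(2 + 0\right)\right) - 25 = \left(8 - 2\right) - 25 = 6 - 25 = -19$)
$t = i \sqrt{5}$ ($t = \sqrt{-10 + 5} = \sqrt{-5} = i \sqrt{5} \approx 2.2361 i$)
$z{\left(E \right)} = \frac{1}{-19 + E}$
$z{\left(\left(-1\right) \left(-37\right) \right)} t = \frac{i \sqrt{5}}{-19 - -37} = \frac{i \sqrt{5}}{-19 + 37} = \frac{i \sqrt{5}}{18}$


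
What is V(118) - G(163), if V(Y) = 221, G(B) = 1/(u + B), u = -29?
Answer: 29613/134 ≈ 220.99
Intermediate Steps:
G(B) = 1/(-29 + B)
V(118) - G(163) = 221 - 1/(-29 + 163) = 221 - 1/134 = 29613/134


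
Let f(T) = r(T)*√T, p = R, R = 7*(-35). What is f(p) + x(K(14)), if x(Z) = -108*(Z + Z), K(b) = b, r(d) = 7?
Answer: -3024 + 49*I*√5 ≈ -3024.0 + 109.57*I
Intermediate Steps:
x(Z) = -216*Z
R = -245
p = -245
f(T) = 7*√T
f(p) + x(K(14)) = 7*√(-245) - 216*14 = 7*(7*I*√5) - 3024 = 49*I*√5 - 3024 = -3024 + 49*I*√5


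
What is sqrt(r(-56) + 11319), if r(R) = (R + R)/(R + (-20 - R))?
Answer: sqrt(283115)/5 ≈ 106.42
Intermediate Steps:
r(R) = -R/10 (r(R) = (2*R)/(-20) = (2*R)*(-1/20) = -R/10)
sqrt(r(-56) + 11319) = sqrt(-1/10*(-56) + 11319) = sqrt(28/5 + 11319) = sqrt(56623/5) = sqrt(283115)/5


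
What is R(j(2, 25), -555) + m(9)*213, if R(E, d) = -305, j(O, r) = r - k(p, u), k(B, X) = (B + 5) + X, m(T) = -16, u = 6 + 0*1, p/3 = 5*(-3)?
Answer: -3713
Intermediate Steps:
p = -45 (p = 3*(5*(-3)) = 3*(-15) = -45)
u = 6 (u = 6 + 0 = 6)
k(B, X) = 5 + B + X (k(B, X) = (5 + B) + X = 5 + B + X)
j(O, r) = 34 + r (j(O, r) = r - (5 - 45 + 6) = r - 1*(-34) = r + 34 = 34 + r)
R(j(2, 25), -555) + m(9)*213 = -305 - 16*213 = -305 - 3408 = -3713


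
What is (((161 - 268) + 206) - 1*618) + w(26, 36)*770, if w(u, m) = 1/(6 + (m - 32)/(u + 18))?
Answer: -26303/67 ≈ -392.58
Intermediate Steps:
w(u, m) = 1/(6 + (-32 + m)/(18 + u))
(((161 - 268) + 206) - 1*618) + w(26, 36)*770 = (((161 - 268) + 206) - 1*618) + ((18 + 26)/(76 + 36 + 6*26))*770 = ((-107 + 206) - 618) + (44/(76 + 36 + 156))*770 = (99 - 618) + (44/268)*770 = -519 + ((1/268)*44)*770 = -519 + (11/67)*770 = -519 + 8470/67 = -26303/67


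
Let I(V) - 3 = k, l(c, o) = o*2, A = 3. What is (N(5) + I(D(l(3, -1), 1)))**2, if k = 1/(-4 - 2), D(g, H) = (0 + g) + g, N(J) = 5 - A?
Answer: 841/36 ≈ 23.361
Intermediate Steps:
N(J) = 2 (N(J) = 5 - 1*3 = 5 - 3 = 2)
l(c, o) = 2*o
D(g, H) = 2*g (D(g, H) = g + g = 2*g)
k = -1/6 (k = 1/(-6) = -1/6 ≈ -0.16667)
I(V) = 17/6 (I(V) = 3 - 1/6 = 17/6)
(N(5) + I(D(l(3, -1), 1)))**2 = (2 + 17/6)**2 = (29/6)**2 = 841/36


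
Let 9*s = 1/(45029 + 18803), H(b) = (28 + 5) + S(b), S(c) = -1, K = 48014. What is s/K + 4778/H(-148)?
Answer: 2059278195677/13791733416 ≈ 149.31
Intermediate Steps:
H(b) = 32 (H(b) = (28 + 5) - 1 = 33 - 1 = 32)
s = 1/574488 (s = 1/(9*(45029 + 18803)) = (1/9)/63832 = (1/9)*(1/63832) = 1/574488 ≈ 1.7407e-6)
s/K + 4778/H(-148) = (1/574488)/48014 + 4778/32 = (1/574488)*(1/48014) + 4778*(1/32) = 1/27583466832 + 2389/16 = 2059278195677/13791733416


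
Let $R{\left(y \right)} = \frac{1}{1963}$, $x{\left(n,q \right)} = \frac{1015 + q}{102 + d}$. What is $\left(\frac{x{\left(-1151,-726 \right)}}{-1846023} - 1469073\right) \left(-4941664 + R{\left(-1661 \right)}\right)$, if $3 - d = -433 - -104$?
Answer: $\frac{292751493693883961242775}{40325757094} \approx 7.2597 \cdot 10^{12}$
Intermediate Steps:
$d = 332$ ($d = 3 - \left(-433 - -104\right) = 3 - \left(-433 + 104\right) = 3 - -329 = 3 + 329 = 332$)
$x{\left(n,q \right)} = \frac{145}{62} + \frac{q}{434}$ ($x{\left(n,q \right)} = \frac{1015 + q}{102 + 332} = \frac{1015 + q}{434} = \left(1015 + q\right) \frac{1}{434} = \frac{145}{62} + \frac{q}{434}$)
$R{\left(y \right)} = \frac{1}{1963}$
$\left(\frac{x{\left(-1151,-726 \right)}}{-1846023} - 1469073\right) \left(-4941664 + R{\left(-1661 \right)}\right) = \left(\frac{\frac{145}{62} + \frac{1}{434} \left(-726\right)}{-1846023} - 1469073\right) \left(-4941664 + \frac{1}{1963}\right) = \left(\left(\frac{145}{62} - \frac{363}{217}\right) \left(- \frac{1}{1846023}\right) - 1469073\right) \left(- \frac{9700486431}{1963}\right) = \left(\frac{289}{434} \left(- \frac{1}{1846023}\right) - 1469073\right) \left(- \frac{9700486431}{1963}\right) = \left(- \frac{289}{801173982} - 1469073\right) \left(- \frac{9700486431}{1963}\right) = \left(- \frac{1176983065258975}{801173982}\right) \left(- \frac{9700486431}{1963}\right) = \frac{292751493693883961242775}{40325757094}$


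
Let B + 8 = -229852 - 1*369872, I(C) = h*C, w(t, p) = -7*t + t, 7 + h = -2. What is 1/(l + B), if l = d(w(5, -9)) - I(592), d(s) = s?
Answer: -1/594434 ≈ -1.6823e-6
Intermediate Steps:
h = -9 (h = -7 - 2 = -9)
w(t, p) = -6*t
I(C) = -9*C
B = -599732 (B = -8 + (-229852 - 1*369872) = -8 + (-229852 - 369872) = -8 - 599724 = -599732)
l = 5298 (l = -6*5 - (-9)*592 = -30 - 1*(-5328) = -30 + 5328 = 5298)
1/(l + B) = 1/(5298 - 599732) = 1/(-594434) = -1/594434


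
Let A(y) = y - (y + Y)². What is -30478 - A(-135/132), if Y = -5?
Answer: -58933203/1936 ≈ -30441.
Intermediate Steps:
A(y) = y - (-5 + y)² (A(y) = y - (y - 5)² = y - (-5 + y)²)
-30478 - A(-135/132) = -30478 - (-135/132 - (-5 - 135/132)²) = -30478 - (-135*1/132 - (-5 - 135*1/132)²) = -30478 - (-45/44 - (-5 - 45/44)²) = -30478 - (-45/44 - (-265/44)²) = -30478 - (-45/44 - 1*70225/1936) = -30478 - (-45/44 - 70225/1936) = -30478 - 1*(-72205/1936) = -30478 + 72205/1936 = -58933203/1936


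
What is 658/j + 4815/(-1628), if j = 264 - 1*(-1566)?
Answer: -3870113/1489620 ≈ -2.5981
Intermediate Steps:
j = 1830 (j = 264 + 1566 = 1830)
658/j + 4815/(-1628) = 658/1830 + 4815/(-1628) = 658*(1/1830) + 4815*(-1/1628) = 329/915 - 4815/1628 = -3870113/1489620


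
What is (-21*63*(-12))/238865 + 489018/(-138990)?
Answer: -3820089311/1106661545 ≈ -3.4519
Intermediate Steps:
(-21*63*(-12))/238865 + 489018/(-138990) = -1323*(-12)*(1/238865) + 489018*(-1/138990) = 15876*(1/238865) - 81503/23165 = 15876/238865 - 81503/23165 = -3820089311/1106661545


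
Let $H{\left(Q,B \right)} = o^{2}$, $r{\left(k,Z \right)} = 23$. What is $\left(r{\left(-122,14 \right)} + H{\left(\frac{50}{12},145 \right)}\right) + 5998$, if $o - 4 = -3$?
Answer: $6022$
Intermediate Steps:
$o = 1$ ($o = 4 - 3 = 1$)
$H{\left(Q,B \right)} = 1$ ($H{\left(Q,B \right)} = 1^{2} = 1$)
$\left(r{\left(-122,14 \right)} + H{\left(\frac{50}{12},145 \right)}\right) + 5998 = \left(23 + 1\right) + 5998 = 24 + 5998 = 6022$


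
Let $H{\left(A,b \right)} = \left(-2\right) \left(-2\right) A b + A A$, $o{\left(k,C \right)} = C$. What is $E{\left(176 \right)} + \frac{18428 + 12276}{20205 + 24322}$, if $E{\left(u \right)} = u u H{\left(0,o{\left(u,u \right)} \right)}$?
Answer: $\frac{30704}{44527} \approx 0.68956$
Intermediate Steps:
$H{\left(A,b \right)} = A^{2} + 4 A b$ ($H{\left(A,b \right)} = 4 A b + A^{2} = A^{2} + 4 A b$)
$E{\left(u \right)} = 0$ ($E{\left(u \right)} = u u 0 \left(0 + 4 u\right) = u^{2} \cdot 0 \cdot 4 u = u^{2} \cdot 0 = 0$)
$E{\left(176 \right)} + \frac{18428 + 12276}{20205 + 24322} = 0 + \frac{18428 + 12276}{20205 + 24322} = 0 + \frac{30704}{44527} = \frac{30704}{44527}$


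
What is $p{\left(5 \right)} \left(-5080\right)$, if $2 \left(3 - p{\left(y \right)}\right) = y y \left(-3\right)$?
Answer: $-205740$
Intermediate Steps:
$p{\left(y \right)} = 3 + \frac{3 y^{2}}{2}$ ($p{\left(y \right)} = 3 - \frac{y y \left(-3\right)}{2} = 3 - \frac{y^{2} \left(-3\right)}{2} = 3 - \frac{\left(-3\right) y^{2}}{2} = 3 + \frac{3 y^{2}}{2}$)
$p{\left(5 \right)} \left(-5080\right) = \left(3 + \frac{3 \cdot 5^{2}}{2}\right) \left(-5080\right) = \left(3 + \frac{3}{2} \cdot 25\right) \left(-5080\right) = \left(3 + \frac{75}{2}\right) \left(-5080\right) = \frac{81}{2} \left(-5080\right) = -205740$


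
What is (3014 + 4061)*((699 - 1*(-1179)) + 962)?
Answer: 20093000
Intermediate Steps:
(3014 + 4061)*((699 - 1*(-1179)) + 962) = 7075*((699 + 1179) + 962) = 7075*(1878 + 962) = 7075*2840 = 20093000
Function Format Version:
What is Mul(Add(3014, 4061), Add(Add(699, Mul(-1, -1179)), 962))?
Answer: 20093000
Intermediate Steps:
Mul(Add(3014, 4061), Add(Add(699, Mul(-1, -1179)), 962)) = Mul(7075, Add(Add(699, 1179), 962)) = Mul(7075, Add(1878, 962)) = Mul(7075, 2840) = 20093000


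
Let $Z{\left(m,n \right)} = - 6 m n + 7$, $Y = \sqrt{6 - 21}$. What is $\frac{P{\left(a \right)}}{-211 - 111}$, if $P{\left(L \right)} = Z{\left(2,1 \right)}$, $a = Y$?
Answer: $\frac{5}{322} \approx 0.015528$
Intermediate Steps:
$Y = i \sqrt{15}$ ($Y = \sqrt{-15} = i \sqrt{15} \approx 3.873 i$)
$a = i \sqrt{15} \approx 3.873 i$
$Z{\left(m,n \right)} = 7 - 6 m n$ ($Z{\left(m,n \right)} = - 6 m n + 7 = 7 - 6 m n$)
$P{\left(L \right)} = -5$ ($P{\left(L \right)} = 7 - 12 \cdot 1 = 7 - 12 = -5$)
$\frac{P{\left(a \right)}}{-211 - 111} = \frac{1}{-211 - 111} \left(-5\right) = \frac{1}{-322} \left(-5\right) = \left(- \frac{1}{322}\right) \left(-5\right) = \frac{5}{322}$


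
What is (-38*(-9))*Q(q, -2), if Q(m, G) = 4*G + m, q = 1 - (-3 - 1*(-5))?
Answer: -3078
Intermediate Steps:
q = -1 (q = 1 - (-3 + 5) = 1 - 1*2 = 1 - 2 = -1)
Q(m, G) = m + 4*G
(-38*(-9))*Q(q, -2) = (-38*(-9))*(-1 + 4*(-2)) = (-19*(-18))*(-1 - 8) = 342*(-9) = -3078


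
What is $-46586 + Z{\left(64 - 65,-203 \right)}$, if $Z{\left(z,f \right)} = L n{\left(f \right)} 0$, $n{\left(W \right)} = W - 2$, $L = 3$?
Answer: $-46586$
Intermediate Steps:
$n{\left(W \right)} = -2 + W$
$Z{\left(z,f \right)} = 0$ ($Z{\left(z,f \right)} = 3 \left(-2 + f\right) 0 = \left(-6 + 3 f\right) 0 = 0$)
$-46586 + Z{\left(64 - 65,-203 \right)} = -46586 + 0 = -46586$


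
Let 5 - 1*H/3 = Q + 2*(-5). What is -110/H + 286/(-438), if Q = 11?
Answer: -4301/438 ≈ -9.8196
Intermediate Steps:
H = 12 (H = 15 - 3*(11 + 2*(-5)) = 15 - 3*(11 - 10) = 15 - 3*1 = 15 - 3 = 12)
-110/H + 286/(-438) = -110/12 + 286/(-438) = -110*1/12 + 286*(-1/438) = -55/6 - 143/219 = -4301/438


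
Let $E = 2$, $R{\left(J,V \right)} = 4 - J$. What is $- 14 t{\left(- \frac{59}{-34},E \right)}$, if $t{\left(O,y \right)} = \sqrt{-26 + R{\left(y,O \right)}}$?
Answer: $- 28 i \sqrt{6} \approx - 68.586 i$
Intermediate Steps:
$t{\left(O,y \right)} = \sqrt{-22 - y}$ ($t{\left(O,y \right)} = \sqrt{-26 - \left(-4 + y\right)} = \sqrt{-22 - y}$)
$- 14 t{\left(- \frac{59}{-34},E \right)} = - 14 \sqrt{-22 - 2} = - 14 \sqrt{-24} = - 14 \cdot 2 i \sqrt{6} = - 28 i \sqrt{6}$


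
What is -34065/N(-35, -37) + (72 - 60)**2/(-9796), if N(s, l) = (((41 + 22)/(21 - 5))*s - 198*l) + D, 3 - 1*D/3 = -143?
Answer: -446398548/99608177 ≈ -4.4815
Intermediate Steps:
D = 438 (D = 9 - 3*(-143) = 9 + 429 = 438)
N(s, l) = 438 - 198*l + 63*s/16 (N(s, l) = (((41 + 22)/(21 - 5))*s - 198*l) + 438 = ((63/16)*s - 198*l) + 438 = ((63*(1/16))*s - 198*l) + 438 = (63*s/16 - 198*l) + 438 = (-198*l + 63*s/16) + 438 = 438 - 198*l + 63*s/16)
-34065/N(-35, -37) + (72 - 60)**2/(-9796) = -34065/(438 - 198*(-37) + (63/16)*(-35)) + (72 - 60)**2/(-9796) = -34065/(438 + 7326 - 2205/16) + 12**2*(-1/9796) = -34065/122019/16 + 144*(-1/9796) = -34065*16/122019 - 36/2449 = -181680/40673 - 36/2449 = -446398548/99608177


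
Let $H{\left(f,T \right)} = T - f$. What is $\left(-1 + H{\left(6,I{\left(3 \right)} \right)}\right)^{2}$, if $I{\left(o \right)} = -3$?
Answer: $100$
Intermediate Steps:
$\left(-1 + H{\left(6,I{\left(3 \right)} \right)}\right)^{2} = \left(-1 - 9\right)^{2} = \left(-10\right)^{2} = 100$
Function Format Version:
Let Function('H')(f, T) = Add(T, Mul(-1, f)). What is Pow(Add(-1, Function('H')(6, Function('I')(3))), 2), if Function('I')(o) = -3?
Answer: 100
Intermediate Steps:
Pow(Add(-1, Function('H')(6, Function('I')(3))), 2) = Pow(Add(-1, Add(-3, Mul(-1, 6))), 2) = Pow(Add(-1, Add(-3, -6)), 2) = Pow(Add(-1, -9), 2) = Pow(-10, 2) = 100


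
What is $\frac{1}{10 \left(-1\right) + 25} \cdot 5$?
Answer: $\frac{1}{3} \approx 0.33333$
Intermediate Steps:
$\frac{1}{10 \left(-1\right) + 25} \cdot 5 = \frac{1}{-10 + 25} \cdot 5 = \frac{1}{15} \cdot 5 = \frac{1}{3}$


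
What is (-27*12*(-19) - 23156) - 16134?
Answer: -33134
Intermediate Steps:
(-27*12*(-19) - 23156) - 16134 = (-324*(-19) - 23156) - 16134 = (6156 - 23156) - 16134 = -17000 - 16134 = -33134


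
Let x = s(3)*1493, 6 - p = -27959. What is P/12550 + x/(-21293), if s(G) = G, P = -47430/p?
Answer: -9252724272/43958866175 ≈ -0.21049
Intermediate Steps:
p = 27965 (p = 6 - 1*(-27959) = 6 + 27959 = 27965)
P = -558/329 (P = -47430/27965 = -47430*1/27965 = -558/329 ≈ -1.6960)
x = 4479 (x = 3*1493 = 4479)
P/12550 + x/(-21293) = -558/329/12550 + 4479/(-21293) = -558/329*1/12550 + 4479*(-1/21293) = -279/2064475 - 4479/21293 = -9252724272/43958866175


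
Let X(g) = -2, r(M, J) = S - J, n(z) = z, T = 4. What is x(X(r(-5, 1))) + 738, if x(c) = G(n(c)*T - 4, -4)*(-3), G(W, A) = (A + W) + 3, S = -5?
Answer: 777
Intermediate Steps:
G(W, A) = 3 + A + W
r(M, J) = -5 - J
x(c) = 15 - 12*c (x(c) = (3 - 4 + (c*4 - 4))*(-3) = (3 - 4 + (4*c - 4))*(-3) = (3 - 4 + (-4 + 4*c))*(-3) = (-5 + 4*c)*(-3) = 15 - 12*c)
x(X(r(-5, 1))) + 738 = (15 - 12*(-2)) + 738 = (15 + 24) + 738 = 39 + 738 = 777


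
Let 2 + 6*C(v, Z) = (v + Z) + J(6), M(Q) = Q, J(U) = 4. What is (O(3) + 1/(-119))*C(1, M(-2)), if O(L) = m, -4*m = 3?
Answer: -361/2856 ≈ -0.12640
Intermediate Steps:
m = -3/4 (m = -1/4*3 = -3/4 ≈ -0.75000)
O(L) = -3/4
C(v, Z) = 1/3 + Z/6 + v/6 (C(v, Z) = -1/3 + ((v + Z) + 4)/6 = -1/3 + ((Z + v) + 4)/6 = -1/3 + (4 + Z + v)/6 = -1/3 + (2/3 + Z/6 + v/6) = 1/3 + Z/6 + v/6)
(O(3) + 1/(-119))*C(1, M(-2)) = (-3/4 + 1/(-119))*(1/3 + (1/6)*(-2) + (1/6)*1) = (-3/4 - 1/119)*(1/3 - 1/3 + 1/6) = -361/476*1/6 = -361/2856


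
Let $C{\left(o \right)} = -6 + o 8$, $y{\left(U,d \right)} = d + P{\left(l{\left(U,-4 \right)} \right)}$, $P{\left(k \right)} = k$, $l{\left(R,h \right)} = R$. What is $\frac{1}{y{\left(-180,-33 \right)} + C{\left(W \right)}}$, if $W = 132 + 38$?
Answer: $\frac{1}{1141} \approx 0.00087642$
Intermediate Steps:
$W = 170$
$y{\left(U,d \right)} = U + d$ ($y{\left(U,d \right)} = d + U = U + d$)
$C{\left(o \right)} = -6 + 8 o$
$\frac{1}{y{\left(-180,-33 \right)} + C{\left(W \right)}} = \frac{1}{\left(-180 - 33\right) + \left(-6 + 8 \cdot 170\right)} = \frac{1}{-213 + \left(-6 + 1360\right)} = \frac{1}{-213 + 1354} = \frac{1}{1141}$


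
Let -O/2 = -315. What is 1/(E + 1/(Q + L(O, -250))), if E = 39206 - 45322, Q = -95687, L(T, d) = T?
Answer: -95057/581368613 ≈ -0.00016351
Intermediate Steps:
O = 630 (O = -2*(-315) = 630)
E = -6116
1/(E + 1/(Q + L(O, -250))) = 1/(-6116 + 1/(-95687 + 630)) = 1/(-6116 + 1/(-95057)) = 1/(-6116 - 1/95057) = 1/(-581368613/95057) = -95057/581368613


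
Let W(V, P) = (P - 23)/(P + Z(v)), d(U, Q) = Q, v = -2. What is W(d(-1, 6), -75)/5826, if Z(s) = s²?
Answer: 49/206823 ≈ 0.00023692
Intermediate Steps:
W(V, P) = (-23 + P)/(4 + P) (W(V, P) = (P - 23)/(P + (-2)²) = (-23 + P)/(P + 4) = (-23 + P)/(4 + P))
W(d(-1, 6), -75)/5826 = ((-23 - 75)/(4 - 75))/5826 = (-98/(-71))*(1/5826) = -1/71*(-98)*(1/5826) = (98/71)*(1/5826) = 49/206823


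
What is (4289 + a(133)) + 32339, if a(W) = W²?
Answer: 54317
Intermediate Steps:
(4289 + a(133)) + 32339 = (4289 + 133²) + 32339 = (4289 + 17689) + 32339 = 21978 + 32339 = 54317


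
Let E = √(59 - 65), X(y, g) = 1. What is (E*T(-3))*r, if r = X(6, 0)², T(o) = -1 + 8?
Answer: 7*I*√6 ≈ 17.146*I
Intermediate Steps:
T(o) = 7
E = I*√6 (E = √(-6) = I*√6 ≈ 2.4495*I)
r = 1 (r = 1² = 1)
(E*T(-3))*r = ((I*√6)*7)*1 = (7*I*√6)*1 = 7*I*√6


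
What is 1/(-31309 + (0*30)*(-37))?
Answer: -1/31309 ≈ -3.1940e-5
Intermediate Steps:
1/(-31309 + (0*30)*(-37)) = 1/(-31309 + 0*(-37)) = 1/(-31309 + 0) = 1/(-31309) = -1/31309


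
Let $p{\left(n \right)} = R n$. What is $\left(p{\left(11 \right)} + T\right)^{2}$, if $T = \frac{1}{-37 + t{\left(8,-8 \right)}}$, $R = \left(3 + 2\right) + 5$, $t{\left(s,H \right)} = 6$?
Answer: $\frac{11621281}{961} \approx 12093.0$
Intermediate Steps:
$R = 10$ ($R = 5 + 5 = 10$)
$T = - \frac{1}{31}$ ($T = \frac{1}{-37 + 6} = \frac{1}{-31} = - \frac{1}{31} \approx -0.032258$)
$p{\left(n \right)} = 10 n$
$\left(p{\left(11 \right)} + T\right)^{2} = \left(10 \cdot 11 - \frac{1}{31}\right)^{2} = \left(110 - \frac{1}{31}\right)^{2} = \left(\frac{3409}{31}\right)^{2} = \frac{11621281}{961}$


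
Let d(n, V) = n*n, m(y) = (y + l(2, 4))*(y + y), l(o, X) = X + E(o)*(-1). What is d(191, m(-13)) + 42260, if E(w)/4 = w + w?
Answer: 78741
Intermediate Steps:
E(w) = 8*w (E(w) = 4*(w + w) = 4*(2*w) = 8*w)
l(o, X) = X - 8*o (l(o, X) = X + (8*o)*(-1) = X - 8*o)
m(y) = 2*y*(-12 + y) (m(y) = (y + (4 - 8*2))*(y + y) = (y + (4 - 16))*(2*y) = (y - 12)*(2*y) = (-12 + y)*(2*y) = 2*y*(-12 + y))
d(n, V) = n**2
d(191, m(-13)) + 42260 = 191**2 + 42260 = 36481 + 42260 = 78741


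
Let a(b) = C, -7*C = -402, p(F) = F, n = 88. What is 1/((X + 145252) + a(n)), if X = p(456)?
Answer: 7/1020358 ≈ 6.8603e-6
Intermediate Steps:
C = 402/7 (C = -⅐*(-402) = 402/7 ≈ 57.429)
a(b) = 402/7
X = 456
1/((X + 145252) + a(n)) = 1/((456 + 145252) + 402/7) = 1/(145708 + 402/7) = 1/(1020358/7) = 7/1020358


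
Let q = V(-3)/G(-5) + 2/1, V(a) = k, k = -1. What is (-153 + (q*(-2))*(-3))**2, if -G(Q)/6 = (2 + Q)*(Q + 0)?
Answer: 4468996/225 ≈ 19862.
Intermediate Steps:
G(Q) = -6*Q*(2 + Q) (G(Q) = -6*(2 + Q)*(Q + 0) = -6*(2 + Q)*Q = -6*Q*(2 + Q))
V(a) = -1
q = 181/90 (q = -1/((-6*(-5)*(2 - 5))) + 2/1 = -1/((-6*(-5)*(-3))) + 2*1 = -1/(-90) + 2 = -1*(-1/90) + 2 = 1/90 + 2 = 181/90 ≈ 2.0111)
(-153 + (q*(-2))*(-3))**2 = (-153 + ((181/90)*(-2))*(-3))**2 = (-153 - 181/45*(-3))**2 = (-153 + 181/15)**2 = (-2114/15)**2 = 4468996/225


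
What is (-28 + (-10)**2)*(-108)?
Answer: -7776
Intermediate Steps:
(-28 + (-10)**2)*(-108) = (-28 + 100)*(-108) = 72*(-108) = -7776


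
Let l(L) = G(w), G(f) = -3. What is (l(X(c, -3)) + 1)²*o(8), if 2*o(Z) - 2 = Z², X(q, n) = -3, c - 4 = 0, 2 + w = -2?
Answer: 132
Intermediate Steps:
w = -4 (w = -2 - 2 = -4)
c = 4 (c = 4 + 0 = 4)
o(Z) = 1 + Z²/2
l(L) = -3
(l(X(c, -3)) + 1)²*o(8) = (-3 + 1)²*(1 + (½)*8²) = (-2)²*(1 + (½)*64) = 4*(1 + 32) = 4*33 = 132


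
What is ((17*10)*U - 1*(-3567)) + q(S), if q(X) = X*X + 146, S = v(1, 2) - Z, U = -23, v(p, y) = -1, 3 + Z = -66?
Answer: 4427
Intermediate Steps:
Z = -69 (Z = -3 - 66 = -69)
S = 68 (S = -1 - 1*(-69) = -1 + 69 = 68)
q(X) = 146 + X**2 (q(X) = X**2 + 146 = 146 + X**2)
((17*10)*U - 1*(-3567)) + q(S) = ((17*10)*(-23) - 1*(-3567)) + (146 + 68**2) = (170*(-23) + 3567) + (146 + 4624) = (-3910 + 3567) + 4770 = -343 + 4770 = 4427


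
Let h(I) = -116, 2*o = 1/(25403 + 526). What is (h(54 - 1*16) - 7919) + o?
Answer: -416679029/51858 ≈ -8035.0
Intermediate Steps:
o = 1/51858 (o = 1/(2*(25403 + 526)) = (½)/25929 = (½)*(1/25929) = 1/51858 ≈ 1.9283e-5)
(h(54 - 1*16) - 7919) + o = (-116 - 7919) + 1/51858 = -8035 + 1/51858 = -416679029/51858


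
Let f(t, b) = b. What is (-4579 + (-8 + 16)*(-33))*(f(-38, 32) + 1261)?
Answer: -6261999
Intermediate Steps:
(-4579 + (-8 + 16)*(-33))*(f(-38, 32) + 1261) = (-4579 + (-8 + 16)*(-33))*(32 + 1261) = (-4579 + 8*(-33))*1293 = (-4579 - 264)*1293 = -4843*1293 = -6261999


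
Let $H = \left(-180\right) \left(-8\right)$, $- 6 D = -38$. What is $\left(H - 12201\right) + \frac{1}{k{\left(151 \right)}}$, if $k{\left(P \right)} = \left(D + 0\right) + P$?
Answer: $- \frac{5079189}{472} \approx -10761.0$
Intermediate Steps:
$D = \frac{19}{3}$ ($D = \left(- \frac{1}{6}\right) \left(-38\right) = \frac{19}{3} \approx 6.3333$)
$k{\left(P \right)} = \frac{19}{3} + P$ ($k{\left(P \right)} = \left(\frac{19}{3} + 0\right) + P = \frac{19}{3} + P$)
$H = 1440$
$\left(H - 12201\right) + \frac{1}{k{\left(151 \right)}} = \left(1440 - 12201\right) + \frac{1}{\frac{19}{3} + 151} = -10761 + \frac{1}{\frac{472}{3}} = -10761 + \frac{3}{472} = - \frac{5079189}{472}$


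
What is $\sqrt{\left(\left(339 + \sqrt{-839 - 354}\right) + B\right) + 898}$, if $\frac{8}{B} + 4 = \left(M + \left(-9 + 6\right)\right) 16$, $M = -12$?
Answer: $\frac{\sqrt{4602755 + 3721 i \sqrt{1193}}}{61} \approx 35.174 + 0.49099 i$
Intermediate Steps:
$B = - \frac{2}{61}$ ($B = \frac{8}{-4 + \left(-12 + \left(-9 + 6\right)\right) 16} = \frac{8}{-4 + \left(-12 - 3\right) 16} = \frac{8}{-4 - 240} = \frac{8}{-244} = 8 \left(- \frac{1}{244}\right) = - \frac{2}{61} \approx -0.032787$)
$\sqrt{\left(\left(339 + \sqrt{-839 - 354}\right) + B\right) + 898} = \sqrt{\left(\left(339 + \sqrt{-839 - 354}\right) - \frac{2}{61}\right) + 898} = \sqrt{\left(\left(339 + \sqrt{-1193}\right) - \frac{2}{61}\right) + 898} = \sqrt{\left(\left(339 + i \sqrt{1193}\right) - \frac{2}{61}\right) + 898} = \sqrt{\left(\frac{20677}{61} + i \sqrt{1193}\right) + 898} = \sqrt{\frac{75455}{61} + i \sqrt{1193}}$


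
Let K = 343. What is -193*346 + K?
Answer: -66435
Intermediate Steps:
-193*346 + K = -193*346 + 343 = -66778 + 343 = -66435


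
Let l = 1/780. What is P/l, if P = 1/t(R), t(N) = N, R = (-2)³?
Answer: -195/2 ≈ -97.500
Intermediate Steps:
R = -8
P = -⅛ (P = 1/(-8) = -⅛ ≈ -0.12500)
l = 1/780 ≈ 0.0012821
P/l = -1/(8*1/780) = -⅛*780 = -195/2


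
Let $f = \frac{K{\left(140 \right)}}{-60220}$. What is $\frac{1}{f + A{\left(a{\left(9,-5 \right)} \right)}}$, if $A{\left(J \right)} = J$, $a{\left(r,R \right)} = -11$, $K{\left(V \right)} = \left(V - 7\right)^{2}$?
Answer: $- \frac{60220}{680109} \approx -0.088545$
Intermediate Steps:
$K{\left(V \right)} = \left(-7 + V\right)^{2}$
$f = - \frac{17689}{60220}$ ($f = \frac{\left(-7 + 140\right)^{2}}{-60220} = 133^{2} \left(- \frac{1}{60220}\right) = 17689 \left(- \frac{1}{60220}\right) = - \frac{17689}{60220} \approx -0.29374$)
$\frac{1}{f + A{\left(a{\left(9,-5 \right)} \right)}} = \frac{1}{- \frac{17689}{60220} - 11} = \frac{1}{- \frac{680109}{60220}} = - \frac{60220}{680109}$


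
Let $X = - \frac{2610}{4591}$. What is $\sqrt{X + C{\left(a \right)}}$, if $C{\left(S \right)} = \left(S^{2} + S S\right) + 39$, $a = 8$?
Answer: $\frac{\sqrt{3507923417}}{4591} \approx 12.901$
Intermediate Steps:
$C{\left(S \right)} = 39 + 2 S^{2}$ ($C{\left(S \right)} = \left(S^{2} + S^{2}\right) + 39 = 2 S^{2} + 39 = 39 + 2 S^{2}$)
$X = - \frac{2610}{4591}$ ($X = \left(-2610\right) \frac{1}{4591} = - \frac{2610}{4591} \approx -0.5685$)
$\sqrt{X + C{\left(a \right)}} = \sqrt{- \frac{2610}{4591} + \left(39 + 2 \cdot 8^{2}\right)} = \sqrt{- \frac{2610}{4591} + \left(39 + 2 \cdot 64\right)} = \sqrt{- \frac{2610}{4591} + \left(39 + 128\right)} = \sqrt{- \frac{2610}{4591} + 167} = \sqrt{\frac{764087}{4591}} = \frac{\sqrt{3507923417}}{4591}$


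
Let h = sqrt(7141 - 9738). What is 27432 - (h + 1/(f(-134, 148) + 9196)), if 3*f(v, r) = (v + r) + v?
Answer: 251167391/9156 - 7*I*sqrt(53) ≈ 27432.0 - 50.961*I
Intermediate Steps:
f(v, r) = r/3 + 2*v/3 (f(v, r) = ((v + r) + v)/3 = ((r + v) + v)/3 = (r + 2*v)/3 = r/3 + 2*v/3)
h = 7*I*sqrt(53) (h = sqrt(-2597) = 7*I*sqrt(53) ≈ 50.961*I)
27432 - (h + 1/(f(-134, 148) + 9196)) = 27432 - (7*I*sqrt(53) + 1/(((1/3)*148 + (2/3)*(-134)) + 9196)) = 27432 - (7*I*sqrt(53) + 1/((148/3 - 268/3) + 9196)) = 27432 - (7*I*sqrt(53) + 1/(-40 + 9196)) = 27432 - (7*I*sqrt(53) + 1/9156) = 27432 - (1/9156 + 7*I*sqrt(53)) = 27432 + (-1/9156 - 7*I*sqrt(53)) = 251167391/9156 - 7*I*sqrt(53)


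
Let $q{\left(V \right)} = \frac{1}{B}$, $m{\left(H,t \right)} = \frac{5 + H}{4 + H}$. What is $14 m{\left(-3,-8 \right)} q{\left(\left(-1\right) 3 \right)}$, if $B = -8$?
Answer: $- \frac{7}{2} \approx -3.5$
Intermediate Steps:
$m{\left(H,t \right)} = \frac{5 + H}{4 + H}$
$q{\left(V \right)} = - \frac{1}{8}$ ($q{\left(V \right)} = \frac{1}{-8} = - \frac{1}{8}$)
$14 m{\left(-3,-8 \right)} q{\left(\left(-1\right) 3 \right)} = 14 \frac{5 - 3}{4 - 3} \left(- \frac{1}{8}\right) = 14 \cdot 1^{-1} \cdot 2 \left(- \frac{1}{8}\right) = 14 \cdot 1 \cdot 2 \left(- \frac{1}{8}\right) = 14 \cdot 2 \left(- \frac{1}{8}\right) = 28 \left(- \frac{1}{8}\right) = - \frac{7}{2}$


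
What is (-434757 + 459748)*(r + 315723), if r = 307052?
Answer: 15563770025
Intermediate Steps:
(-434757 + 459748)*(r + 315723) = (-434757 + 459748)*(307052 + 315723) = 24991*622775 = 15563770025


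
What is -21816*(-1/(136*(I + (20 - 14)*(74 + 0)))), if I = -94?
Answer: 2727/5950 ≈ 0.45832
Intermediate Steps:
-21816*(-1/(136*(I + (20 - 14)*(74 + 0)))) = -21816*(-1/(136*(-94 + (20 - 14)*(74 + 0)))) = -21816*(-1/(136*(-94 + 6*74))) = -21816*(-1/(136*(-94 + 444))) = -21816/(350*(-136)) = -21816/(-47600) = -21816*(-1/47600) = 2727/5950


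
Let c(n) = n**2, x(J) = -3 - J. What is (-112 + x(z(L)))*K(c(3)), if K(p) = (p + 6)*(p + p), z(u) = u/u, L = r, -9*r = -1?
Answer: -31320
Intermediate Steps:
r = 1/9 (r = -1/9*(-1) = 1/9 ≈ 0.11111)
L = 1/9 ≈ 0.11111
z(u) = 1
K(p) = 2*p*(6 + p) (K(p) = (6 + p)*(2*p) = 2*p*(6 + p))
(-112 + x(z(L)))*K(c(3)) = (-112 + (-3 - 1*1))*(2*3**2*(6 + 3**2)) = (-112 + (-3 - 1))*(2*9*(6 + 9)) = (-112 - 4)*(2*9*15) = -116*270 = -31320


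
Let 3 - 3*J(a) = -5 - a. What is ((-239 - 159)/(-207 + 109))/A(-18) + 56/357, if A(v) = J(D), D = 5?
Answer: 35543/32487 ≈ 1.0941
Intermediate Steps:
J(a) = 8/3 + a/3 (J(a) = 1 - (-5 - a)/3 = 1 + (5/3 + a/3) = 8/3 + a/3)
A(v) = 13/3 (A(v) = 8/3 + (⅓)*5 = 8/3 + 5/3 = 13/3)
((-239 - 159)/(-207 + 109))/A(-18) + 56/357 = ((-239 - 159)/(-207 + 109))/(13/3) + 56/357 = -398/(-98)*(3/13) + 56*(1/357) = -398*(-1/98)*(3/13) + 8/51 = (199/49)*(3/13) + 8/51 = 597/637 + 8/51 = 35543/32487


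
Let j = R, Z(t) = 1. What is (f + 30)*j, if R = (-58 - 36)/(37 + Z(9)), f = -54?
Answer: 1128/19 ≈ 59.368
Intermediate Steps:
R = -47/19 (R = (-58 - 36)/(37 + 1) = -94/38 = -94*1/38 = -47/19 ≈ -2.4737)
j = -47/19 ≈ -2.4737
(f + 30)*j = (-54 + 30)*(-47/19) = -24*(-47/19) = 1128/19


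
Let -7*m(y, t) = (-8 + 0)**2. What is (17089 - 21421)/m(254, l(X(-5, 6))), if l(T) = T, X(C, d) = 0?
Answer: 7581/16 ≈ 473.81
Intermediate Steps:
m(y, t) = -64/7 (m(y, t) = -(-8 + 0)**2/7 = -1/7*(-8)**2 = -1/7*64 = -64/7)
(17089 - 21421)/m(254, l(X(-5, 6))) = (17089 - 21421)/(-64/7) = -4332*(-7/64) = 7581/16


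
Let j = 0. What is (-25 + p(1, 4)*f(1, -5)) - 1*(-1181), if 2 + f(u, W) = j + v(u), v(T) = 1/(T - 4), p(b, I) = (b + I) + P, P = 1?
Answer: 1142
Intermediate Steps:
p(b, I) = 1 + I + b (p(b, I) = (b + I) + 1 = (I + b) + 1 = 1 + I + b)
v(T) = 1/(-4 + T)
f(u, W) = -2 + 1/(-4 + u) (f(u, W) = -2 + (0 + 1/(-4 + u)) = -2 + 1/(-4 + u))
(-25 + p(1, 4)*f(1, -5)) - 1*(-1181) = (-25 + (1 + 4 + 1)*((9 - 2*1)/(-4 + 1))) - 1*(-1181) = (-25 + 6*((9 - 2)/(-3))) + 1181 = (-25 + 6*(-1/3*7)) + 1181 = (-25 + 6*(-7/3)) + 1181 = (-25 - 14) + 1181 = -39 + 1181 = 1142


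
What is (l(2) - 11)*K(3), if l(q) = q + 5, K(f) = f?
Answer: -12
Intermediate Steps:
l(q) = 5 + q
(l(2) - 11)*K(3) = ((5 + 2) - 11)*3 = (7 - 11)*3 = -4*3 = -12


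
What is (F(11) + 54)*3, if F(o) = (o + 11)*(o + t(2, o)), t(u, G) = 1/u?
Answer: 921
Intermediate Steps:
F(o) = (1/2 + o)*(11 + o) (F(o) = (o + 11)*(o + 1/2) = (11 + o)*(o + 1/2) = (11 + o)*(1/2 + o) = (1/2 + o)*(11 + o))
(F(11) + 54)*3 = ((11/2 + 11**2 + (23/2)*11) + 54)*3 = ((11/2 + 121 + 253/2) + 54)*3 = (253 + 54)*3 = 307*3 = 921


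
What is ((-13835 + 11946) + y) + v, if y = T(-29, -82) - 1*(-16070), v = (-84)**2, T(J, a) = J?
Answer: 21208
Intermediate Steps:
v = 7056
y = 16041 (y = -29 - 1*(-16070) = -29 + 16070 = 16041)
((-13835 + 11946) + y) + v = ((-13835 + 11946) + 16041) + 7056 = (-1889 + 16041) + 7056 = 14152 + 7056 = 21208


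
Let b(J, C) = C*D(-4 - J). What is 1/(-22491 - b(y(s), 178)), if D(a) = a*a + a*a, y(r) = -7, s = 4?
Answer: -1/25695 ≈ -3.8918e-5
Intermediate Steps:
D(a) = 2*a² (D(a) = a² + a² = 2*a²)
b(J, C) = 2*C*(-4 - J)² (b(J, C) = C*(2*(-4 - J)²) = 2*C*(-4 - J)²)
1/(-22491 - b(y(s), 178)) = 1/(-22491 - 2*178*(4 - 7)²) = 1/(-22491 - 2*178*(-3)²) = 1/(-22491 - 2*178*9) = 1/(-22491 - 1*3204) = 1/(-22491 - 3204) = 1/(-25695) = -1/25695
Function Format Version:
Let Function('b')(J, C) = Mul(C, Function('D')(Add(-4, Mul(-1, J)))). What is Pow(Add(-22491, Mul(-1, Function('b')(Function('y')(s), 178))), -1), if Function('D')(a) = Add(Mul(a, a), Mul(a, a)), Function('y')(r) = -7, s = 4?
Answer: Rational(-1, 25695) ≈ -3.8918e-5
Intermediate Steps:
Function('D')(a) = Mul(2, Pow(a, 2)) (Function('D')(a) = Add(Pow(a, 2), Pow(a, 2)) = Mul(2, Pow(a, 2)))
Function('b')(J, C) = Mul(2, C, Pow(Add(-4, Mul(-1, J)), 2)) (Function('b')(J, C) = Mul(C, Mul(2, Pow(Add(-4, Mul(-1, J)), 2))) = Mul(2, C, Pow(Add(-4, Mul(-1, J)), 2)))
Pow(Add(-22491, Mul(-1, Function('b')(Function('y')(s), 178))), -1) = Pow(Add(-22491, Mul(-1, Mul(2, 178, Pow(Add(4, -7), 2)))), -1) = Pow(Add(-22491, Mul(-1, Mul(2, 178, Pow(-3, 2)))), -1) = Pow(Add(-22491, Mul(-1, Mul(2, 178, 9))), -1) = Pow(Add(-22491, Mul(-1, 3204)), -1) = Pow(Add(-22491, -3204), -1) = Pow(-25695, -1) = Rational(-1, 25695)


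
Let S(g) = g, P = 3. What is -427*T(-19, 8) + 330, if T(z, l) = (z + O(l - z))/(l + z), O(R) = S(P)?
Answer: -3202/11 ≈ -291.09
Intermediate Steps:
O(R) = 3
T(z, l) = (3 + z)/(l + z) (T(z, l) = (z + 3)/(l + z) = (3 + z)/(l + z))
-427*T(-19, 8) + 330 = -427*(3 - 19)/(8 - 19) + 330 = -427*(-16)/(-11) + 330 = -(-427)*(-16)/11 + 330 = -427*16/11 + 330 = -6832/11 + 330 = -3202/11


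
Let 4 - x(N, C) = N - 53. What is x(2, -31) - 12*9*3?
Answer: -269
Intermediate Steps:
x(N, C) = 57 - N (x(N, C) = 4 - (N - 53) = 4 - (-53 + N) = 4 + (53 - N) = 57 - N)
x(2, -31) - 12*9*3 = (57 - 1*2) - 12*9*3 = (57 - 2) - 108*3 = 55 - 1*324 = 55 - 324 = -269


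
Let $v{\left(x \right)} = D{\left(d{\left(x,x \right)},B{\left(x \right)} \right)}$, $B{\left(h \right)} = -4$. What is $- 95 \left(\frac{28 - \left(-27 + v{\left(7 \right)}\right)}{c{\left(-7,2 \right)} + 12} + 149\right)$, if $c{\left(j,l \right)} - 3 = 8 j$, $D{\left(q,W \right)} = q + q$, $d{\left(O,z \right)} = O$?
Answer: $-14060$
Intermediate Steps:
$D{\left(q,W \right)} = 2 q$
$v{\left(x \right)} = 2 x$
$c{\left(j,l \right)} = 3 + 8 j$
$- 95 \left(\frac{28 - \left(-27 + v{\left(7 \right)}\right)}{c{\left(-7,2 \right)} + 12} + 149\right) = - 95 \left(\frac{28 + \left(27 - 2 \cdot 7\right)}{\left(3 + 8 \left(-7\right)\right) + 12} + 149\right) = - 95 \left(\frac{28 + \left(27 - 14\right)}{\left(3 - 56\right) + 12} + 149\right) = - 95 \left(\frac{28 + \left(27 - 14\right)}{-53 + 12} + 149\right) = - 95 \left(\frac{28 + 13}{-41} + 149\right) = - 95 \left(41 \left(- \frac{1}{41}\right) + 149\right) = - 95 \left(-1 + 149\right) = \left(-95\right) 148 = -14060$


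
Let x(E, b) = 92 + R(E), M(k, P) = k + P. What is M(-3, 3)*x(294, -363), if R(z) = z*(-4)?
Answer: 0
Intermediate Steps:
M(k, P) = P + k
R(z) = -4*z
x(E, b) = 92 - 4*E
M(-3, 3)*x(294, -363) = (3 - 3)*(92 - 4*294) = 0*(92 - 1176) = 0*(-1084) = 0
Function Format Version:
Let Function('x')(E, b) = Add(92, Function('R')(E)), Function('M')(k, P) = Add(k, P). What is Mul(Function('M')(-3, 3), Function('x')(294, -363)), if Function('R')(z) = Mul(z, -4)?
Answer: 0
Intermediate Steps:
Function('M')(k, P) = Add(P, k)
Function('R')(z) = Mul(-4, z)
Function('x')(E, b) = Add(92, Mul(-4, E))
Mul(Function('M')(-3, 3), Function('x')(294, -363)) = Mul(Add(3, -3), Add(92, Mul(-4, 294))) = Mul(0, Add(92, -1176)) = Mul(0, -1084) = 0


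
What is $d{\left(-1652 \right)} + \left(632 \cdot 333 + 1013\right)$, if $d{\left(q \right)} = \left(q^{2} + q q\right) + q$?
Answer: $5668025$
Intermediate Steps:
$d{\left(q \right)} = q + 2 q^{2}$ ($d{\left(q \right)} = \left(q^{2} + q^{2}\right) + q = 2 q^{2} + q = q + 2 q^{2}$)
$d{\left(-1652 \right)} + \left(632 \cdot 333 + 1013\right) = - 1652 \left(1 + 2 \left(-1652\right)\right) + \left(632 \cdot 333 + 1013\right) = - 1652 \left(1 - 3304\right) + \left(210456 + 1013\right) = \left(-1652\right) \left(-3303\right) + 211469 = 5456556 + 211469 = 5668025$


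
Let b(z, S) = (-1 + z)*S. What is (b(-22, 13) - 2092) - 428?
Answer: -2819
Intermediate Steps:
b(z, S) = S*(-1 + z)
(b(-22, 13) - 2092) - 428 = (13*(-1 - 22) - 2092) - 428 = (13*(-23) - 2092) - 428 = (-299 - 2092) - 428 = -2391 - 428 = -2819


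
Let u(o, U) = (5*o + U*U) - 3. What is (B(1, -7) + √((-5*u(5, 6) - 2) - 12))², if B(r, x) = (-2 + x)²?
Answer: 6257 + 648*I*√19 ≈ 6257.0 + 2824.6*I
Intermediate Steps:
u(o, U) = -3 + U² + 5*o (u(o, U) = (5*o + U²) - 3 = (U² + 5*o) - 3 = -3 + U² + 5*o)
(B(1, -7) + √((-5*u(5, 6) - 2) - 12))² = ((-2 - 7)² + √((-5*(-3 + 6² + 5*5) - 2) - 12))² = ((-9)² + √((-5*(-3 + 36 + 25) - 2) - 12))² = (81 + √((-5*58 - 2) - 12))² = (81 + √((-290 - 2) - 12))² = (81 + √(-292 - 12))² = (81 + √(-304))² = (81 + 4*I*√19)²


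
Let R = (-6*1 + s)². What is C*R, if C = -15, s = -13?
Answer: -5415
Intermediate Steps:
R = 361 (R = (-6*1 - 13)² = (-6 - 13)² = (-19)² = 361)
C*R = -15*361 = -5415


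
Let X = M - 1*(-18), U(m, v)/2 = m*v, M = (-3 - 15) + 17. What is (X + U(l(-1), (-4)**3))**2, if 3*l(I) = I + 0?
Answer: 32041/9 ≈ 3560.1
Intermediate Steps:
l(I) = I/3 (l(I) = (I + 0)/3 = I/3)
M = -1 (M = -18 + 17 = -1)
U(m, v) = 2*m*v (U(m, v) = 2*(m*v) = 2*m*v)
X = 17 (X = -1 - 1*(-18) = -1 + 18 = 17)
(X + U(l(-1), (-4)**3))**2 = (17 + 2*((1/3)*(-1))*(-4)**3)**2 = (17 + 2*(-1/3)*(-64))**2 = (17 + 128/3)**2 = (179/3)**2 = 32041/9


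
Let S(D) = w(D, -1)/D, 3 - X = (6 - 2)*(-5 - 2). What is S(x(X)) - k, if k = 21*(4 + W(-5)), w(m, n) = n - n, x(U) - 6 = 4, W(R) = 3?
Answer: -147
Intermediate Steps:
X = 31 (X = 3 - (6 - 2)*(-5 - 2) = 3 - 4*(-7) = 3 - 1*(-28) = 3 + 28 = 31)
x(U) = 10 (x(U) = 6 + 4 = 10)
w(m, n) = 0
S(D) = 0 (S(D) = 0/D = 0)
k = 147 (k = 21*(4 + 3) = 21*7 = 147)
S(x(X)) - k = 0 - 1*147 = 0 - 147 = -147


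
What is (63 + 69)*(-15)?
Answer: -1980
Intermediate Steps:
(63 + 69)*(-15) = 132*(-15) = -1980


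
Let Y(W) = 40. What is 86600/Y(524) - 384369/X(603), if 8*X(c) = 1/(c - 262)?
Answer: -1048556467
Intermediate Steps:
X(c) = 1/(8*(-262 + c)) (X(c) = 1/(8*(c - 262)) = 1/(8*(-262 + c)))
86600/Y(524) - 384369/X(603) = 86600/40 - 384369/(1/(8*(-262 + 603))) = 86600*(1/40) - 384369/((1/8)/341) = 2165 - 384369/((1/8)*(1/341)) = 2165 - 384369/1/2728 = 2165 - 384369*2728 = 2165 - 1048558632 = -1048556467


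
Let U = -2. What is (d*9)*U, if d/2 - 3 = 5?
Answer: -288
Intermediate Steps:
d = 16 (d = 6 + 2*5 = 6 + 10 = 16)
(d*9)*U = (16*9)*(-2) = 144*(-2) = -288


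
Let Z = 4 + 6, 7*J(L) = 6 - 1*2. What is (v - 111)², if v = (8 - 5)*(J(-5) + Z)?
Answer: 308025/49 ≈ 6286.2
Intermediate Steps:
J(L) = 4/7 (J(L) = (6 - 1*2)/7 = (6 - 2)/7 = (⅐)*4 = 4/7)
Z = 10
v = 222/7 (v = (8 - 5)*(4/7 + 10) = 3*(74/7) = 222/7 ≈ 31.714)
(v - 111)² = (222/7 - 111)² = (-555/7)² = 308025/49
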